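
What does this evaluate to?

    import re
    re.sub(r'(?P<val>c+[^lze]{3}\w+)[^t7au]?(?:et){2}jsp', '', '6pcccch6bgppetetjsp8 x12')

The pattern matches one or more of the literal 'c', then exactly 3 of any character except [lze], then one or more of a word character (captured as 'val'); then optionally any character except [t7au], then the literal 'et' repeated 2 times, then the literal 'jsp'.
Matches: at [2:19] → 'cccch6bgppetetjsp'.
Every occurrence is swapped for ''.

'6p8 x12'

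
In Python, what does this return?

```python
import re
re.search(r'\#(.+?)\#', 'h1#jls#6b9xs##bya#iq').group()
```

'#jls#'

Lazy quantifiers expand one character at a time until the remainder of the pattern can match.
The match spans [2:7] → '#jls#'.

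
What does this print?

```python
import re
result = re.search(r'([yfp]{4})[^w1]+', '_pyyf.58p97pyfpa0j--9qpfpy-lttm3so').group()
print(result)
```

The pattern matches exactly 4 of one of [yfp] (captured); then one or more of any character except [w1].
Unlike `match`, `search` isn't anchored — it looks for the pattern anywhere in the string.
The match spans [1:34] → 'pyyf.58p97pyfpa0j--9qpfpy-lttm3so'.
Captured: group 1 = 'pyyf'.

pyyf.58p97pyfpa0j--9qpfpy-lttm3so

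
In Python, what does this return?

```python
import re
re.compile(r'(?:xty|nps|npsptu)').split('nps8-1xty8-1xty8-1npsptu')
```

['', '8-1', '8-1', '8-1', 'ptu']

`|` is ordered: at each position the engine commits to the first alternative that works.
Matches to split on: at [0:3] → 'nps'; at [6:9] → 'xty'; at [12:15] → 'xty'; at [18:21] → 'nps'.
The string is cut at each match, leaving 5 pieces.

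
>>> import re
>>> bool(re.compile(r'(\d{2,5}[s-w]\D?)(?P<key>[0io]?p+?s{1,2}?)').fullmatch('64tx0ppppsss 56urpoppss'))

False

The pattern matches 2 to 5 of a digit, then a character in [s-w], then optionally a non-digit (captured); then optionally one of [0io], then one or more of the literal 'p' (lazy), then 1 to 2 of a literal 's' (lazy) (captured as 'key').
`fullmatch` succeeds only if the pattern covers the string from start to end.
Here the pattern can't cover the whole string, so the call returns None, and `bool(None)` is False.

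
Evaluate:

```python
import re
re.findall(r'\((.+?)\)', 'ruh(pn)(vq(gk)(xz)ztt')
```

['pn', 'vq(gk', 'xz']

`findall` collects group 1 from each match (3 total).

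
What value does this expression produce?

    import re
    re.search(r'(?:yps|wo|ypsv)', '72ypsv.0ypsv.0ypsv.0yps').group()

'yps'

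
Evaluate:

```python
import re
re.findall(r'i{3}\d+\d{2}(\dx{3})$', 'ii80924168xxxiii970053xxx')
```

['3xxx']

The pattern matches exactly 3 of the literal 'i', then one or more of a digit, then exactly 2 of a digit; then a digit, then exactly 3 of a literal 'x' (captured); then anchored at the end.
Scanning left to right: at [13:25] match 'iii970053xxx', group 1 = '3xxx'.
With a single group, `findall` returns only what that group captured — 1 item.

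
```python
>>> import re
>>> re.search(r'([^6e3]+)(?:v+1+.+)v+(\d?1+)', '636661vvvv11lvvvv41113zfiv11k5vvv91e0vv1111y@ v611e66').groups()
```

This matches one or more of any character except [6e3] (captured); then one or more of a literal 'v', then one or more of a literal '1', then one or more of any character (non-capturing group); then one or more of a literal 'v'; then optionally a digit, then one or more of a literal '1' (captured).
Unlike `match`, `search` isn't anchored — it looks for the pattern anywhere in the string.
The match spans [5:50] → '1vvvv11lvvvv41113zfiv11k5vvv91e0vv1111y@ v611'.
Captured: group 1 = '1vvv', group 2 = '611'.

('1vvv', '611')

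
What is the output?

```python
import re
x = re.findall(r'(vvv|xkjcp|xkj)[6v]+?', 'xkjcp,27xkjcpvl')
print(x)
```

With a single group, `findall` returns only what that group captured — 1 item.

['xkjcp']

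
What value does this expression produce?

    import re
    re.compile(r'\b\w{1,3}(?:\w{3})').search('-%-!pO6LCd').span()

(4, 10)

The pattern matches a word boundary (`\b`, zero-width); then 1 to 3 of a word character; then exactly 3 of a word character (non-capturing group).
`search` walks the string left to right and returns the first match it finds.
The match spans [4:10] → 'pO6LCd'.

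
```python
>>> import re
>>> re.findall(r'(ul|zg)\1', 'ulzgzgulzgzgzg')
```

['zg', 'zg']

The backreference `\1` re-matches whatever the first group consumed, character for character.
One capturing group, so `findall` returns just the captured substring from each match — 2 in all.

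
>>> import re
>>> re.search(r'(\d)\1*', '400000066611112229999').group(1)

'4'

The match spans [0:1] → '4'.
Captured: group 1 = '4'.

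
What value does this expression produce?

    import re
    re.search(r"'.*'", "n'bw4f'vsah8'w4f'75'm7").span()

`re.search` scans for the first position where the pattern succeeds.
The match spans [1:20] → "'bw4f'vsah8'w4f'75'".

(1, 20)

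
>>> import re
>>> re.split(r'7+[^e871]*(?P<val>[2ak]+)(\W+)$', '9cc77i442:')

Because the pattern has a capturing group, `split` also inserts each captured text between the pieces.

['9cc', '2', ':', '']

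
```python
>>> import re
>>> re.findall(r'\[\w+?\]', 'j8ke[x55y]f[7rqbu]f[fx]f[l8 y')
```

['[x55y]', '[7rqbu]', '[fx]']

`findall` yields the raw match text (3 of them) because the pattern has no groups.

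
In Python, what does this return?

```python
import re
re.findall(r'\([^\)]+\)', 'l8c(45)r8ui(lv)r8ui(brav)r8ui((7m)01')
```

['(45)', '(lv)', '(brav)', '((7m)']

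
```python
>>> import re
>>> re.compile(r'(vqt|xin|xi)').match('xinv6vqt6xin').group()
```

'xin'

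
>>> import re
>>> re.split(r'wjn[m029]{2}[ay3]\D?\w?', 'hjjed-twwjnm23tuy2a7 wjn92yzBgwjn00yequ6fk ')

This matches the literal 'wjn', then exactly 2 of one of [m029]; then one of [ay3], then optionally a non-digit, then optionally a word character.
Matches to split on: at [8:16] → 'wjnm23tu'; at [21:29] → 'wjn92yzB'; at [30:38] → 'wjn00yeq'.
The string is cut at each match, leaving 4 pieces.

['hjjed-tw', 'y2a7 ', 'g', 'u6fk ']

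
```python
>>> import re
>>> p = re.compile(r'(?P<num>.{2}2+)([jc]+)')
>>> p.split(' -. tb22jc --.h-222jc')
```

This matches exactly 2 of any character, then one or more of a literal '2' (captured as 'num'); then one or more of one of [jc] (captured).
Matches to split on: at [4:10] → 'tb22jc'; at [14:21] → 'h-222jc'.
With a capturing group present, the delimiter's captured portion is kept in the result list.

[' -. ', 'tb22', 'jc', ' --.', 'h-222', 'jc', '']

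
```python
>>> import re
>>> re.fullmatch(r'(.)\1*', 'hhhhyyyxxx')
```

A backreference is literal: `\1` must see the identical characters the first group matched.
`re.fullmatch` is like wrapping the pattern in `^…$` (in single-line mode).
Here the pattern can't cover the whole string, so the call returns None.

None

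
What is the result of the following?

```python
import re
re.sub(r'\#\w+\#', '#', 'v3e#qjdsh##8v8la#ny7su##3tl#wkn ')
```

Each match is replaced by '#'.

'v3e##ny7su##wkn '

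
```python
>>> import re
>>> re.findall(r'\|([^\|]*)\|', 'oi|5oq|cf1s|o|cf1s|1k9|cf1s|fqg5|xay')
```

['5oq', 'o', '1k9', 'fqg5']

Walking the string: at [2:7] match '|5oq|', group 1 = '5oq'; at [11:14] match '|o|', group 1 = 'o'; at [18:23] match '|1k9|', group 1 = '1k9'; at [27:33] match '|fqg5|', group 1 = 'fqg5'.
`findall` collects group 1 from each match (4 total).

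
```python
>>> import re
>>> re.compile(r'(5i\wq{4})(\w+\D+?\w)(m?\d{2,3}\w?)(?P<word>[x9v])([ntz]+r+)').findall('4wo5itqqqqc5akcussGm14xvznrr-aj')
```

[('5itqqqq', 'c5akcussGm', '14x', 'v', 'znrr')]

This matches the literal '5i', then a word character, then exactly 4 of the literal 'q' (captured); then one or more of a word character, then one or more of a non-digit (lazy), then a word character (captured); then optionally the literal 'm', then 2 to 3 of a digit, then optionally a word character (captured); then one of [x9v] (captured as 'word'); then one or more of one of [ntz], then one or more of the literal 'r' (captured).
Walking the string: at [3:28] match '5itqqqqc5akcussGm14xvznrr', groups = ('5itqqqq', 'c5akcussGm', '14x', 'v', 'znrr').
`findall` packs the 5 group values into a tuple for every match.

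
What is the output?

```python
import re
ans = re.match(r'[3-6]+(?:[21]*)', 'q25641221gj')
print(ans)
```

None

The pattern matches one or more of a character in [3-6]; then zero or more of one of [21] (non-capturing group).
`re.match` won't scan ahead — the pattern has to work from the very first character.
Here the pattern fails at index 0, so the call returns None.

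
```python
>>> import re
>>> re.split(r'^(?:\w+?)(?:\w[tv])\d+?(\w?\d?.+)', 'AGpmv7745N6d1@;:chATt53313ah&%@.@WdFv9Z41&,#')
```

The pattern matches anchored at the start of the string; then one or more of a word character (lazy) (non-capturing group); then a word character, then one of [tv] (non-capturing group); then one or more of a digit (lazy); then optionally a word character, then optionally a digit, then one or more of any character (captured).
Matches to split on: at [0:44] → 'AGpmv7745N6d1@;:chATt53313ah&%@.@WdFv9Z41&,#'.
The group in the pattern means `split` returns the separators' captures alongside the pieces.

['', '745N6d1@;:chATt53313ah&%@.@WdFv9Z41&,#', '']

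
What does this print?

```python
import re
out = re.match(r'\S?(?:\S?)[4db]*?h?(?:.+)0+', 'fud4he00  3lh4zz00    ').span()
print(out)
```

Pattern: optionally a non-whitespace character; then optionally a non-whitespace character (non-capturing group); then zero or more of one of [4db] (lazy), then optionally the literal 'h'; then one or more of any character (non-capturing group); then one or more of a literal '0'.
With `match`, the pattern is implicitly anchored at the beginning.
The match spans [0:18] → 'fud4he00  3lh4zz00'.

(0, 18)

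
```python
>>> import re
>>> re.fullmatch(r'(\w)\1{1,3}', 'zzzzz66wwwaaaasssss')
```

After group 1 captures some text, `\1` only succeeds where that same text appears again.
`fullmatch` succeeds only if the pattern covers the string from start to end.
Here the pattern can't cover the whole string, so the call returns None.

None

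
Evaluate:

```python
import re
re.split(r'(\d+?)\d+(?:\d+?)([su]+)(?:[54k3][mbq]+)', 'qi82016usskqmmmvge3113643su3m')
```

['qi', '8', 'uss', 'vge', '3', 'su', '']

The pattern matches one or more of a digit (lazy) (captured); then one or more of a digit; then one or more of a digit (lazy) (non-capturing group); then one or more of one of [su] (captured); then one of [54k3], then one or more of one of [mbq] (non-capturing group).
Matches to split on: at [2:15] → '82016usskqmmm'; at [18:29] → '3113643su3m'.
The group in the pattern means `split` returns the separators' captures alongside the pieces.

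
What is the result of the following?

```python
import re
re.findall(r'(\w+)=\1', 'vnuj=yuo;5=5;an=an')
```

['5', 'an']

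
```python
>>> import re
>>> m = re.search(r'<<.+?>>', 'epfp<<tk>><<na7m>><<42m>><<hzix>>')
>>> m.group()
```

The `?` after the quantifier makes it lazy — it takes as little as possible before letting the rest of the pattern try.
The match spans [4:10] → '<<tk>>'.

'<<tk>>'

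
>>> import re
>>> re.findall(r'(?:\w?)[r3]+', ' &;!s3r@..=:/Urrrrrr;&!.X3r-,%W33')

The pattern matches optionally a word character (non-capturing group); then one or more of one of [r3].
Scanning left to right: at [4:7] → 's3r'; at [13:20] → 'Urrrrrr'; at [24:27] → 'X3r'; at [30:33] → 'W33'.
Since nothing is captured, `findall` lists the 4 matched substrings directly.

['s3r', 'Urrrrrr', 'X3r', 'W33']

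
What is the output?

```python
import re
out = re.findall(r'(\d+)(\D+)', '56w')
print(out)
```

The pattern matches one or more of a digit (captured); then one or more of a non-digit (captured).
Walking the string: at [0:3] match '56w', groups = ('56', 'w').
Multiple groups make `findall` return tuples — one 2-tuple for the one match.

[('56', 'w')]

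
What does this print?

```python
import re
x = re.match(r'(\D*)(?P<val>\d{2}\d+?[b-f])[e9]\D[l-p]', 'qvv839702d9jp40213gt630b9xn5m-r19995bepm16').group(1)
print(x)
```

qvv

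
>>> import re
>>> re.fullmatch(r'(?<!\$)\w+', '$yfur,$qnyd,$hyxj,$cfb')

The negative lookaround is zero-width — it rules out positions where the adjacent text would match, without consuming anything.
`re.fullmatch` requires the pattern to consume the entire string.
Here there's no way to consume every character, so the call returns None.

None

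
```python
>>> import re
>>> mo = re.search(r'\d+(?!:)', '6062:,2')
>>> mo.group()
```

'606'

A negative assertion filters positions out without eating any characters.
The match spans [0:3] → '606'.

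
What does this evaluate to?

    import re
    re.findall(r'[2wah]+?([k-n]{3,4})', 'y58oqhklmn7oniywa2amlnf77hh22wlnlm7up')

['klmn', 'mln', 'lnlm']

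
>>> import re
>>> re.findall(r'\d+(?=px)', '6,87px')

['87']

Because the assertion is zero-width, the text it checks is not consumed and won't appear in the result.
Since nothing is captured, `findall` lists the 1 matched substring directly.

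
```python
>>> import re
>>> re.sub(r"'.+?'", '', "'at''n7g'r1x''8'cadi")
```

'r1xcadi'

Every occurrence is swapped for ''.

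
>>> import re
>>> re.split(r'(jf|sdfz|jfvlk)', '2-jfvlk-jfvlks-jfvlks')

`|` is ordered: at each position the engine commits to the first alternative that works.
Matches to split on: at [2:4] → 'jf'; at [8:10] → 'jf'; at [15:17] → 'jf'.
Because the pattern has a capturing group, `split` also inserts each captured text between the pieces.

['2-', 'jf', 'vlk-', 'jf', 'vlks-', 'jf', 'vlks']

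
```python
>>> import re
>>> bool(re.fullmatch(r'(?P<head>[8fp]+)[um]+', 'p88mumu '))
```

False

This matches one or more of one of [8fp] (captured as 'head'); then one or more of one of [um].
`fullmatch` succeeds only if the pattern covers the string from start to end.
Here the string isn't matched end-to-end, so the call returns None, and `bool(None)` is False.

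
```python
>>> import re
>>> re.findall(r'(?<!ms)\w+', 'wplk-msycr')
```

['wplk', 'msycr']

The negative lookahead/lookbehind blocks any match where the forbidden context is present.
Scanning left to right: at [0:4] → 'wplk'; at [5:10] → 'msycr'.
`findall` yields the raw match text (2 of them) because the pattern has no groups.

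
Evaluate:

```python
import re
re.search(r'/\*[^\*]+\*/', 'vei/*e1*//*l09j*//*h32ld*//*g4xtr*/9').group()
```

'/*e1*/'

The match spans [3:9] → '/*e1*/'.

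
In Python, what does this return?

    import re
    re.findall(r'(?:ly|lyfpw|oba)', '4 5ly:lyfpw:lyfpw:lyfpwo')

Alternation tries branches left to right and keeps the first one that lets the overall match succeed at that position.
Walking the string: at [3:5] → 'ly'; at [6:8] → 'ly'; at [12:14] → 'ly'; at [18:20] → 'ly'.
With no groups in the pattern, `findall` gives back each whole match — 4 here.

['ly', 'ly', 'ly', 'ly']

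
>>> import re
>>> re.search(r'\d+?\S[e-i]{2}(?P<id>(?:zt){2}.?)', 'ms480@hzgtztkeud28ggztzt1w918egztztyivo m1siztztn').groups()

('ztzt1',)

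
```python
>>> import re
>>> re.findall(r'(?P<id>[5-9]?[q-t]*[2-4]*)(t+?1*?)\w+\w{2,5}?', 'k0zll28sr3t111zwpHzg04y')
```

The pattern matches optionally a character in [5-9], then zero or more of a character in [q-t], then zero or more of a character in [2-4] (captured as 'id'); then one or more of a literal 't' (lazy), then zero or more of a literal '1' (lazy) (captured); then one or more of a word character, then 2 to 5 of a word character (lazy).
`findall` packs the 2 group values into a tuple for every match.

[('8sr3', 't')]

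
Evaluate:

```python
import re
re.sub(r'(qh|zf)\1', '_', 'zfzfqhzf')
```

The backreference `\1` re-matches whatever the first group consumed, character for character.
Every occurrence is swapped for '_'.

'_qhzf'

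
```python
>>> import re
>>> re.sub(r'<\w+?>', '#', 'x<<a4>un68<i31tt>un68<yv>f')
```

`sub` substitutes '#' at each match site.

'x<#un68#un68#f'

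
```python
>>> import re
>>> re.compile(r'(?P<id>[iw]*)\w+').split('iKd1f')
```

['', 'i', '']

With a capturing group present, the delimiter's captured portion is kept in the result list.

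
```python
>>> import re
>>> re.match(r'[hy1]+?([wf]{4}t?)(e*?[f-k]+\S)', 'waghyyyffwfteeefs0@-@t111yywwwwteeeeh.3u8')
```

The pattern matches one or more of one of [hy1] (lazy); then exactly 4 of one of [wf], then optionally a literal 't' (captured); then zero or more of a literal 'e' (lazy), then one or more of a character in [f-k], then a non-whitespace character (captured).
`match` is anchored at position 0; if the pattern doesn't fit there, it returns None.
Here the pattern fails at index 0, so the call returns None.

None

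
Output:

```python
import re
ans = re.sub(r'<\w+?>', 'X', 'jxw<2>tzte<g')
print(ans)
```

jxwXtzte<g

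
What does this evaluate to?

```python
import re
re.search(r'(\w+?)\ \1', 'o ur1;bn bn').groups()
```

('bn',)

A backreference is literal: `\1` must see the identical characters the first group matched.
`re.search` scans for the first position where the pattern succeeds.
The match spans [6:11] → 'bn bn'.
Captured: group 1 = 'bn'.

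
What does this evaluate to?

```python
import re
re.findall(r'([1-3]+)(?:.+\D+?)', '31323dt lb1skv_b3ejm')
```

The pattern matches one or more of a character in [1-3] (captured); then one or more of any character, then one or more of a non-digit (lazy) (non-capturing group).
Because there's exactly one group, `findall` drops the full match and keeps group 1 from the one hit.

['31323']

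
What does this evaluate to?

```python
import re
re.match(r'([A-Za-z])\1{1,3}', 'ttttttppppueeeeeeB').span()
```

(0, 4)

The backreference `\1` re-matches whatever the first group consumed, character for character.
`re.match` only tries the pattern at the start of the string.
The match spans [0:4] → 'tttt'.
Captured: group 1 = 't'.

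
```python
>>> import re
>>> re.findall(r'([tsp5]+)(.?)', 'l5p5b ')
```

[('5p5', 'b')]

Pattern: one or more of one of [tsp5] (captured); then optionally any character (captured).
Multiple groups make `findall` return tuples — one 2-tuple for the one match.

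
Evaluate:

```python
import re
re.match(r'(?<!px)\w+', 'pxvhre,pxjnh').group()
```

`re.match` only tries the pattern at the start of the string.
The match spans [0:6] → 'pxvhre'.

'pxvhre'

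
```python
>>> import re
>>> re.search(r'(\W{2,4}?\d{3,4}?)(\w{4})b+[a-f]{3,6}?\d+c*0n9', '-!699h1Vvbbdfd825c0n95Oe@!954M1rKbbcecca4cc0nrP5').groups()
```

('-!699', 'h1Vv')

The match spans [0:21] → '-!699h1Vvbbdfd825c0n9'.
Captured: group 1 = '-!699', group 2 = 'h1Vv'.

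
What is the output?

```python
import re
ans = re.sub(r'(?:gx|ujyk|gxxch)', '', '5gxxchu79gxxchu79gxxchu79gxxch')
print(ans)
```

5xchu79xchu79xchu79xch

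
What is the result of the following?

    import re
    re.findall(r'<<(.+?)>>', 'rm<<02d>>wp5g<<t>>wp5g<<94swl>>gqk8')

With a single group, `findall` returns only what that group captured — 3 items.

['02d', 't', '94swl']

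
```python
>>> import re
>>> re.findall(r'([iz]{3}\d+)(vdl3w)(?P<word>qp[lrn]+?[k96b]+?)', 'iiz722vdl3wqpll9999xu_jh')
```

[('iiz722', 'vdl3w', 'qpll9')]

The pattern matches exactly 3 of one of [iz], then one or more of a digit (captured); then the literal 'vdl', then the literal '3w' (captured); then the literal 'qp', then one or more of one of [lrn] (lazy), then one or more of one of [k96b] (lazy) (captured as 'word').
Scanning left to right: at [0:16] match 'iiz722vdl3wqpll9', groups = ('iiz722', 'vdl3w', 'qpll9').
Multiple groups make `findall` return tuples — one 3-tuple for the one match.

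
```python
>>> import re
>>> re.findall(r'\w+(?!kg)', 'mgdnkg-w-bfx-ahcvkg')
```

`(?!…)`/`(?<!…)` only lets a position through if the neighbouring text does NOT match; no characters are consumed.
No capturing groups, so `findall` returns the 4 full match strings.

['mgdnkg', 'w', 'bfx', 'ahcvkg']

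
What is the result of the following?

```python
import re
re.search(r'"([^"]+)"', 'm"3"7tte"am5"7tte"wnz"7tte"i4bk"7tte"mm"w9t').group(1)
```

Unlike `match`, `search` isn't anchored — it looks for the pattern anywhere in the string.
The match spans [1:4] → '"3"'.
Captured: group 1 = '3'.

'3'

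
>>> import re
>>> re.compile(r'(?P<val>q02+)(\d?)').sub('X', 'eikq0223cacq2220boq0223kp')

'eikXcacq2220boXkp'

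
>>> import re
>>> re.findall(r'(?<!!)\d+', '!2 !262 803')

['62', '803']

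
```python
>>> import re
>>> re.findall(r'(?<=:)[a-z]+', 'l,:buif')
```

Lookahead/lookbehind check context without consuming it, so the matched span excludes the asserted characters.
Matches: at [3:7] → 'buif'.
Since nothing is captured, `findall` lists the 1 matched substring directly.

['buif']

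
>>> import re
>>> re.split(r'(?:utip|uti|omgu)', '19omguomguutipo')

['19', '', '', 'o']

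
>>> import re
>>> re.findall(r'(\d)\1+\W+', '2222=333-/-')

['2', '3']

`\1` is not a pattern — it's the concrete string captured by group 1, re-applied verbatim.
Scanning left to right: at [0:5] match '2222=', group 1 = '2'; at [5:11] match '333-/-', group 1 = '3'.
Because there's exactly one group, `findall` drops the full match and keeps group 1 from each hit.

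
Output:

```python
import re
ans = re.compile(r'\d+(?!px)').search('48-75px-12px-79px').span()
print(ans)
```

(0, 2)

Because the assertion is negative and zero-width, positions next to the forbidden text are skipped.
`search` walks the string left to right and returns the first match it finds.
The match spans [0:2] → '48'.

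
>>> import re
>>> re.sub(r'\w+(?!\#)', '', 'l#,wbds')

A negative assertion filters positions out without eating any characters.
Matches: at [3:7] → 'wbds'.
Each match is replaced by ''.

'l#,'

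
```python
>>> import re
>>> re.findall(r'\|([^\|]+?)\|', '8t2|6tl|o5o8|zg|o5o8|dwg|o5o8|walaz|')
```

['6tl', 'zg', 'dwg', 'walaz']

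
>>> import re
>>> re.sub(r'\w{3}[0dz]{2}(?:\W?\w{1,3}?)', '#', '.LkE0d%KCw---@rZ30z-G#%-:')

'.#Cw---@##%-:'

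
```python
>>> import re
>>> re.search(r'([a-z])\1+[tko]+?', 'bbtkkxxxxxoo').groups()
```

The backreference `\1` re-matches whatever the first group consumed, character for character.
`re.search` tries every starting position until one works.
The match spans [0:3] → 'bbt'.
Captured: group 1 = 'b'.

('b',)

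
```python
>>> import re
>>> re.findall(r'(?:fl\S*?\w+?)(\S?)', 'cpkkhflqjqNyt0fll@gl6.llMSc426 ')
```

['j', '@']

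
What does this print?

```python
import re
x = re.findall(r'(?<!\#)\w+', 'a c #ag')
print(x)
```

['a', 'c', 'g']

A negative assertion filters positions out without eating any characters.
Walking the string: at [0:1] → 'a'; at [2:3] → 'c'; at [6:7] → 'g'.
With no groups in the pattern, `findall` gives back each whole match — 3 here.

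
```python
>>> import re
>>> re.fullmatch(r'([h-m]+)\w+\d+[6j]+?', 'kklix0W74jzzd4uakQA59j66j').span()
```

`re.fullmatch` is like wrapping the pattern in `^…$` (in single-line mode).
The match spans [0:25] → 'kklix0W74jzzd4uakQA59j66j'.

(0, 25)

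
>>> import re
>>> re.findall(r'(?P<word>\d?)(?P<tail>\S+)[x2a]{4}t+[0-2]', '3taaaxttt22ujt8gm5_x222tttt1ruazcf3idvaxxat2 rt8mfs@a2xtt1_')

[('3', 'taaaxttt22ujt8gm5_x222tttt1ruazcf3idv')]

The pattern matches optionally a digit (captured as 'word'); then one or more of a non-whitespace character (captured as 'tail'); then exactly 4 of one of [x2a], then one or more of the literal 't', then a character in [0-2].
Walking the string: at [0:44] match '3taaaxttt22ujt8gm5_x222tttt1ruazcf3idvaxxat2', groups = ('3', 'taaaxttt22ujt8gm5_x222tttt1ruazcf3idv').
`findall` packs the 2 group values into a tuple for every match.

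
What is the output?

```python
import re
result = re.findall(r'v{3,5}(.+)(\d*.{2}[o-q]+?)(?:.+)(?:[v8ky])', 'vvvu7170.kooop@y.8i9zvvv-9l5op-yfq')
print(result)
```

With 2 capturing groups, `findall` returns a 2-tuple per match.

[('u7170.kooop@y.8i9zvvv-9l', '5op')]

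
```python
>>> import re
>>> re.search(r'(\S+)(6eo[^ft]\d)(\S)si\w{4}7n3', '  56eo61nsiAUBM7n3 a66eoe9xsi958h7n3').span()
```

(2, 18)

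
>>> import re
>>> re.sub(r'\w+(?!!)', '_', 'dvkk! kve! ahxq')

A negative assertion filters positions out without eating any characters.
`sub` substitutes '_' at each match site.

'_k! _e! _'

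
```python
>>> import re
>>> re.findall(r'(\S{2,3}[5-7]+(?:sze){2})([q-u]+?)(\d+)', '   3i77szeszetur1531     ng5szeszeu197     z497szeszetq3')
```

This matches 2 to 3 of a non-whitespace character, then one or more of a character in [5-7], then the literal 'sze' repeated 2 times (captured); then one or more of a character in [q-u] (lazy) (captured); then one or more of a digit (captured).
`findall` packs the 3 group values into a tuple for every match.

[('3i77szesze', 'tur', '1531'), ('ng5szesze', 'u', '197'), ('z497szesze', 'tq', '3')]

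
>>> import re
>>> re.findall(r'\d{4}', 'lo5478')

['5478']

With no groups in the pattern, `findall` gives back each whole match — 1 here.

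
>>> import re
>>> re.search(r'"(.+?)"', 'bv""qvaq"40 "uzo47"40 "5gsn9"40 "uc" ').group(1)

'"qvaq'

The match spans [2:9] → '""qvaq"'.
Captured: group 1 = '"qvaq'.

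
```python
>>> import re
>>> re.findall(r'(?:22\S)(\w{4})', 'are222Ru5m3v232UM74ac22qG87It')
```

This matches the literal '22', then a non-whitespace character (non-capturing group); then exactly 4 of a word character (captured).
Scanning left to right: at [3:10] match '222Ru5m', group 1 = 'Ru5m'; at [21:28] match '22qG87I', group 1 = 'G87I'.
With a single group, `findall` returns only what that group captured — 2 items.

['Ru5m', 'G87I']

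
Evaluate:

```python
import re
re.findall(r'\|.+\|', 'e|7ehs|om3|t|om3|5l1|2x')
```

['|7ehs|om3|t|om3|5l1|']

Matches: at [1:21] → '|7ehs|om3|t|om3|5l1|'.
With no groups in the pattern, `findall` gives back each whole match — 1 here.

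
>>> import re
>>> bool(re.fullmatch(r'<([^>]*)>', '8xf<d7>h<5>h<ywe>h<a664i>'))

False

`re.fullmatch` requires the pattern to consume the entire string.
Here the string isn't matched end-to-end, so the call returns None, and `bool(None)` is False.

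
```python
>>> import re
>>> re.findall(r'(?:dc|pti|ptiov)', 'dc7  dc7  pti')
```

Matches: at [0:2] → 'dc'; at [5:7] → 'dc'; at [10:13] → 'pti'.
With no groups in the pattern, `findall` gives back each whole match — 3 here.

['dc', 'dc', 'pti']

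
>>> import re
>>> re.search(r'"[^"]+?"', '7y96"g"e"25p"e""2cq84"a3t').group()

`re.search` tries every starting position until one works.
The match spans [4:7] → '"g"'.

'"g"'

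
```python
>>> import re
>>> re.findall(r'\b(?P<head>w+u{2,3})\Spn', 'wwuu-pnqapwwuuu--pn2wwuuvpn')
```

['wwuu']

The pattern matches a word boundary (`\b`, zero-width); then one or more of a literal 'w', then 2 to 3 of a literal 'u' (captured as 'head'); then a non-whitespace character, then the literal 'pn'.
Walking the string: at [0:7] match 'wwuu-pn', group 1 = 'wwuu'.
`findall` collects group 1 from the one match (1 total).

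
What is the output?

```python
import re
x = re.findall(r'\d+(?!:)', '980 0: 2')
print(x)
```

['980', '2']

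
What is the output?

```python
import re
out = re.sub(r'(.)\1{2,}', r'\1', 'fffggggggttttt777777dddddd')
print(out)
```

fgt7d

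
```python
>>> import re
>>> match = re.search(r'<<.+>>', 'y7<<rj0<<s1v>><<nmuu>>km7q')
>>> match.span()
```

(2, 22)

The match spans [2:22] → '<<rj0<<s1v>><<nmuu>>'.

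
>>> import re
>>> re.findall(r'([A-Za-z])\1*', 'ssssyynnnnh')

A backreference is literal: `\1` must see the identical characters the first group matched.
Walking the string: at [0:4] match 'ssss', group 1 = 's'; at [4:6] match 'yy', group 1 = 'y'; at [6:10] match 'nnnn', group 1 = 'n'; at [10:11] match 'h', group 1 = 'h'.
Because there's exactly one group, `findall` drops the full match and keeps group 1 from each hit.

['s', 'y', 'n', 'h']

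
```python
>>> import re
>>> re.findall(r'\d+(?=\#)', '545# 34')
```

The `(?=…)`/`(?<=…)` assertion just peeks at neighbouring text; it doesn't advance the match position.
Walking the string: at [0:3] → '545'.
With no groups in the pattern, `findall` gives back each whole match — 1 here.

['545']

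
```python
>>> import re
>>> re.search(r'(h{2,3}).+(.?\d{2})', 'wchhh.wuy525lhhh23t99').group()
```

'hhh.wuy525lhhh23t99'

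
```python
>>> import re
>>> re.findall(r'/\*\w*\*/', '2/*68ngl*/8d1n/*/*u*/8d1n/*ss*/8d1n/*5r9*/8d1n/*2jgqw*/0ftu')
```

Matches: at [1:10] → '/*68ngl*/'; at [16:21] → '/*u*/'; at [25:31] → '/*ss*/'; at [35:42] → '/*5r9*/'; at [46:55] → '/*2jgqw*/'.
No capturing groups, so `findall` returns the 5 full match strings.

['/*68ngl*/', '/*u*/', '/*ss*/', '/*5r9*/', '/*2jgqw*/']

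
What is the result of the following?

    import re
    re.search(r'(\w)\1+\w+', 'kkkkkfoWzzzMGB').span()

(0, 14)

After group 1 captures some text, `\1` only succeeds where that same text appears again.
The match spans [0:14] → 'kkkkkfoWzzzMGB'.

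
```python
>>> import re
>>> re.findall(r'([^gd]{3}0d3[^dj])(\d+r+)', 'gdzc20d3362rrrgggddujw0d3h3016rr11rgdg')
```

This matches exactly 3 of any character except [gd], then the literal '0d3', then any character except [dj] (captured); then one or more of a digit, then one or more of the literal 'r' (captured).
2 groups means each result is a tuple of 2 captured strings — 2 here.

[('zc20d33', '62rrr'), ('ujw0d3h', '3016rr')]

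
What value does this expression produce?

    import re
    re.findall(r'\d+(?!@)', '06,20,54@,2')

['06', '20', '5', '2']

The negative lookahead/lookbehind blocks any match where the forbidden context is present.
Walking the string: at [0:2] → '06'; at [3:5] → '20'; at [6:7] → '5'; at [10:11] → '2'.
Since nothing is captured, `findall` lists the 4 matched substrings directly.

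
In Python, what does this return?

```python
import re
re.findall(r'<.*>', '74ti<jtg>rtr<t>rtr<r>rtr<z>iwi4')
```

['<jtg>rtr<t>rtr<r>rtr<z>']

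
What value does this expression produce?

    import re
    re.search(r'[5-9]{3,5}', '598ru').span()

(0, 3)

Pattern: 3 to 5 of a character in [5-9].
`re.search` tries every starting position until one works.
The match spans [0:3] → '598'.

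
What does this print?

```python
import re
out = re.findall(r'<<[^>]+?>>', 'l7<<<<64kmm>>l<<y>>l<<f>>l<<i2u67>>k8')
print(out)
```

['<<<<64kmm>>', '<<y>>', '<<f>>', '<<i2u67>>']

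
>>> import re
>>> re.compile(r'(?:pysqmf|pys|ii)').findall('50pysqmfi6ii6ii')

['pysqmf', 'ii', 'ii']

`|` is ordered: at each position the engine commits to the first alternative that works.
`findall` yields the raw match text (3 of them) because the pattern has no groups.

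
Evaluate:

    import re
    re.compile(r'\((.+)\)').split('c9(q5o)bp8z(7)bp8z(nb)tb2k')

['c9', 'q5o)bp8z(7)bp8z(nb', 'tb2k']

Matches to split on: at [2:22] → '(q5o)bp8z(7)bp8z(nb)'.
`re.split` interleaves the captured-group text with the surrounding fragments.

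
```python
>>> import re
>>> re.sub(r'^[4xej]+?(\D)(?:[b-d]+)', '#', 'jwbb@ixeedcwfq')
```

The pattern matches anchored at the start of the string; then one or more of one of [4xej] (lazy); then a non-digit (captured); then one or more of a character in [b-d] (non-capturing group).
Matches: at [0:4] → 'jwbb'.
`sub` substitutes '#' at each match site.

'#@ixeedcwfq'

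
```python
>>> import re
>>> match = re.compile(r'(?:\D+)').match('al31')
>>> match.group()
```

'al'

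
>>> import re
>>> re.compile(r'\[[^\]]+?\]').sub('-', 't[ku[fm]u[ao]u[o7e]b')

't-u-u-b'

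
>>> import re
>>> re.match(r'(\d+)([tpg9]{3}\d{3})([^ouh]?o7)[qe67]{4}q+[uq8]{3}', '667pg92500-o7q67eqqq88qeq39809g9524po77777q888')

None

With `match`, the pattern is implicitly anchored at the beginning.
Here position 0 doesn't satisfy it, so the call returns None.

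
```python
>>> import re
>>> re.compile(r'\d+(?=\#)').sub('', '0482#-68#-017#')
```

'#-#-#'

Lookahead/lookbehind check context without consuming it, so the matched span excludes the asserted characters.
`sub` substitutes '' at each match site.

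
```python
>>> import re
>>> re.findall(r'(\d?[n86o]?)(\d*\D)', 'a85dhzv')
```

This matches optionally a digit, then optionally one of [n86o] (captured); then zero or more of a digit, then a non-digit (captured).
Scanning left to right: at [0:1] match 'a', groups = ('', 'a'); at [1:4] match '85d', groups = ('8', '5d'); at [4:5] match 'h', groups = ('', 'h'); at [5:6] match 'z', groups = ('', 'z'); at [6:7] match 'v', groups = ('', 'v').
Multiple groups make `findall` return tuples — one 2-tuple for each match.

[('', 'a'), ('8', '5d'), ('', 'h'), ('', 'z'), ('', 'v')]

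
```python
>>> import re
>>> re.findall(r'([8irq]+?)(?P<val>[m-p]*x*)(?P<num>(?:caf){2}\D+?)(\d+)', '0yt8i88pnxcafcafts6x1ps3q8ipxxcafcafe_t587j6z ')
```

[('8i88', 'pnx', 'cafcafts', '6'), ('q8i', 'pxx', 'cafcafe_t', '587')]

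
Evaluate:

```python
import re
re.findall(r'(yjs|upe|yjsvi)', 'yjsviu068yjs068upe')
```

['yjs', 'yjs', 'upe']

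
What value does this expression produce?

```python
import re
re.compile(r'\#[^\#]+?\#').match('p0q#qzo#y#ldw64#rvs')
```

`re.match` won't scan ahead — the pattern has to work from the very first character.
Here the pattern fails at index 0, so the call returns None.

None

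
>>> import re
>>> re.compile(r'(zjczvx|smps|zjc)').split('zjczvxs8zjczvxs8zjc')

['', 'zjczvx', 's8', 'zjczvx', 's8', 'zjc', '']

Branches in `(...|...)` are attempted left-to-right; the first branch that allows the whole pattern to succeed is taken.
Matches to split on: at [0:6] → 'zjczvx'; at [8:14] → 'zjczvx'; at [16:19] → 'zjc'.
The group in the pattern means `split` returns the separators' captures alongside the pieces.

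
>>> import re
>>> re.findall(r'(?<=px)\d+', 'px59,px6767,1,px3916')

The lookaround is zero-width — it requires the adjacent text to match without consuming it, so the asserted text isn't part of the match.
Scanning left to right: at [2:4] → '59'; at [7:11] → '6767'; at [16:20] → '3916'.
`findall` yields the raw match text (3 of them) because the pattern has no groups.

['59', '6767', '3916']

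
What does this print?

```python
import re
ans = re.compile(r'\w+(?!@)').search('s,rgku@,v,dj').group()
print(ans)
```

Because the assertion is negative and zero-width, positions next to the forbidden text are skipped.
`search` walks the string left to right and returns the first match it finds.
The match spans [0:1] → 's'.

s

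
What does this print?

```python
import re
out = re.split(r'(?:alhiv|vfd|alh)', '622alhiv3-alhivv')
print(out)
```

Branches in `(...|...)` are attempted left-to-right; the first branch that allows the whole pattern to succeed is taken.
Each match becomes a cut point; 3 segments remain.

['622', '3-', 'v']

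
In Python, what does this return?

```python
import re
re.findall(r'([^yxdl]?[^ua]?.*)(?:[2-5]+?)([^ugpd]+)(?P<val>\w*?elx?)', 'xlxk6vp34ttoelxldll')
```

This matches optionally any character except [yxdl], then optionally any character except [ua], then zero or more of any character (captured); then one or more of a character in [2-5] (lazy) (non-capturing group); then one or more of any character except [ugpd] (captured); then zero or more of a word character (lazy), then the literal 'el', then optionally the literal 'x' (captured as 'val').
Scanning left to right: at [0:15] match 'xlxk6vp34ttoelx', groups = ('xlxk6vp3', 'tto', 'elx').
With 3 capturing groups, `findall` returns a 3-tuple per match.

[('xlxk6vp3', 'tto', 'elx')]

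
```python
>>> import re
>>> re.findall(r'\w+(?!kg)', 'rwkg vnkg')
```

A negative assertion filters positions out without eating any characters.
With no groups in the pattern, `findall` gives back each whole match — 2 here.

['rwkg', 'vnkg']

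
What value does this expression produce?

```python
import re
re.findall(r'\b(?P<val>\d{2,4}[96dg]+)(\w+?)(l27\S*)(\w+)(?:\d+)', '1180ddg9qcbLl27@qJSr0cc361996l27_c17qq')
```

[('1180ddg9', 'qcbL', 'l27@qJSr0cc361996l27_c', '1')]

The pattern matches a word boundary (`\b`, zero-width); then 2 to 4 of a digit, then one or more of one of [96dg] (captured as 'val'); then one or more of a word character (lazy) (captured); then the literal 'l27', then zero or more of a non-whitespace character (captured); then one or more of a word character (captured); then one or more of a digit (non-capturing group).
Scanning left to right: at [0:36] match '1180ddg9qcbLl27@qJSr0cc361996l27_c17', groups = ('1180ddg9', 'qcbL', 'l27@qJSr0cc361996l27_c', '1').
`findall` packs the 4 group values into a tuple for every match.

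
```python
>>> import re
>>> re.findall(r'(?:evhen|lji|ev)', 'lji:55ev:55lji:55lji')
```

Walking the string: at [0:3] → 'lji'; at [6:8] → 'ev'; at [11:14] → 'lji'; at [17:20] → 'lji'.
No capturing groups, so `findall` returns the 4 full match strings.

['lji', 'ev', 'lji', 'lji']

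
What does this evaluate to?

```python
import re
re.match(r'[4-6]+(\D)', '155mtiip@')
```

This matches one or more of a character in [4-6]; then a non-digit (captured).
`re.match` won't scan ahead — the pattern has to work from the very first character.
Here position 0 doesn't satisfy it, so the call returns None.

None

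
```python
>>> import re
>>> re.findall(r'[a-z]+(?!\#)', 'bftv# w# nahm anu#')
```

['bft', 'nahm', 'an']

A negative assertion filters positions out without eating any characters.
With no groups in the pattern, `findall` gives back each whole match — 3 here.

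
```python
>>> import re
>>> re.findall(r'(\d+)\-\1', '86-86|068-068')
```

After group 1 captures some text, `\1` only succeeds where that same text appears again.
With a single group, `findall` returns only what that group captured — 2 items.

['86', '068']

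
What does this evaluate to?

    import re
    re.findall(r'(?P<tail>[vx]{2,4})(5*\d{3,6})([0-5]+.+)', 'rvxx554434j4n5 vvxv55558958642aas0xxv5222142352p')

[('vxx', '55443', '4j4n5 vvxv55558958642aas0xxv5222142352p')]

This matches 2 to 4 of one of [vx] (captured as 'tail'); then zero or more of a literal '5', then 3 to 6 of a digit (captured); then one or more of a character in [0-5], then one or more of any character (captured).
Walking the string: at [1:48] match 'vxx554434j4n5 vvxv55558958642aas0xxv5222142352p', groups = ('vxx', '55443', '4j4n5 vvxv55558958642aas0xxv5222142352p').
3 groups means the one result is a tuple of 3 captured strings — 1 here.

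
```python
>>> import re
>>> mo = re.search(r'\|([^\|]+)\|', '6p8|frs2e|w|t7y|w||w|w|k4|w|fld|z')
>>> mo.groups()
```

('frs2e',)

The match spans [3:10] → '|frs2e|'.
Captured: group 1 = 'frs2e'.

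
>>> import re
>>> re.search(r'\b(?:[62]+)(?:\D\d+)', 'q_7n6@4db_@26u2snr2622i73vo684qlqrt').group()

'26u2'

This matches a word boundary (`\b`, zero-width); then one or more of one of [62] (non-capturing group); then a non-digit, then one or more of a digit (non-capturing group).
`search` walks the string left to right and returns the first match it finds.
The match spans [11:15] → '26u2'.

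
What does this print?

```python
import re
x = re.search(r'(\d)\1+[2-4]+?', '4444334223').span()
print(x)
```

(0, 5)

`\1` has to match the exact text group 1 already captured.
The match spans [0:5] → '44443'.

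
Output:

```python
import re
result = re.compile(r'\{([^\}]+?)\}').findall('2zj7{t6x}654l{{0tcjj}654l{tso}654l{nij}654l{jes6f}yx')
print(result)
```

['t6x', '{0tcjj', 'tso', 'nij', 'jes6f']

Walking the string: at [4:9] match '{t6x}', group 1 = 't6x'; at [13:21] match '{{0tcjj}', group 1 = '{0tcjj'; at [25:30] match '{tso}', group 1 = 'tso'; at [34:39] match '{nij}', group 1 = 'nij'; at [43:50] match '{jes6f}', group 1 = 'jes6f'.
`findall` collects group 1 from each match (5 total).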